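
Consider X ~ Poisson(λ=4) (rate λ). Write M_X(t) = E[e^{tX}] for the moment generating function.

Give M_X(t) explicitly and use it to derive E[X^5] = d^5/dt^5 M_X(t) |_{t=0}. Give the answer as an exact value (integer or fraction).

M_X(t) = e^(4*e^(t) - 4)
M′(t) = 4*e^(-4)*e^(t)*e^(4*e^(t))
M′′(t) = (16*e^(2*t)*e^(4*e^(t)) + 4*e^(t)*e^(4*e^(t)))*e^(-4)
M′′′(t) = (64*e^(3*t)*e^(4*e^(t)) + 48*e^(2*t)*e^(4*e^(t)) + 4*e^(t)*e^(4*e^(t)))*e^(-4)
M′′′′(t) = (256*e^(4*t)*e^(4*e^(t)) + 384*e^(3*t)*e^(4*e^(t)) + 112*e^(2*t)*e^(4*e^(t)) + 4*e^(t)*e^(4*e^(t)))*e^(-4)
M′′′′′(t) = (1024*e^(5*t)*e^(4*e^(t)) + 2560*e^(4*t)*e^(4*e^(t)) + 1600*e^(3*t)*e^(4*e^(t)) + 240*e^(2*t)*e^(4*e^(t)) + 4*e^(t)*e^(4*e^(t)))*e^(-4)

E[X^5] = M′′′′′(0) = 5428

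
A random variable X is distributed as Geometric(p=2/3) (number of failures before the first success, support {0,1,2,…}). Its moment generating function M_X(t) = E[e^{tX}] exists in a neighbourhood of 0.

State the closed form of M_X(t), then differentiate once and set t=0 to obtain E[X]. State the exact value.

E[X] = dM/dt |_{t=0} = 1/2

M_X(t) = 2/(3*(1 - e^(t)/3))
dM/dt = 2*e^(t)/(e^(2*t) - 6*e^(t) + 9)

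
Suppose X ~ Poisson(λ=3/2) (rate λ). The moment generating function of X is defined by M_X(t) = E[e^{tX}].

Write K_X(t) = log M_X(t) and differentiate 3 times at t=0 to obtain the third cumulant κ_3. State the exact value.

κ_3 = d^3K/dt^3 |_{t=0} = 3/2

M_X(t) = e^(3*e^(t)/2 - 3/2)
K_X(t) = log M_X(t) = 3*e^(t)/2 - 3/2
dK/dt = 3*e^(t)/2
d^2K/dt^2 = 3*e^(t)/2
d^3K/dt^3 = 3*e^(t)/2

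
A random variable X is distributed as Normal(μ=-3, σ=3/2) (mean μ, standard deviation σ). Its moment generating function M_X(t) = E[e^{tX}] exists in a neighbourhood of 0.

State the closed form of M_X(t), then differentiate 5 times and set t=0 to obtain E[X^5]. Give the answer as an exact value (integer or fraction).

M_X(t) = e^(9*t^2/8 - 3*t)
dM/dt = 9*t*e^(-3*t)*e^(9*t^2/8)/4 - 3*e^(-3*t)*e^(9*t^2/8)
d^2M/dt^2 = (81*t^2*e^(9*t^2/8) - 216*t*e^(9*t^2/8) + 180*e^(9*t^2/8))*e^(-3*t)/16
d^3M/dt^3 = (729*t^3*e^(9*t^2/8) - 2916*t^2*e^(9*t^2/8) + 4860*t*e^(9*t^2/8) - 3024*e^(9*t^2/8))*e^(-3*t)/64
d^4M/dt^4 = (6561*t^4*e^(9*t^2/8) - 34992*t^3*e^(9*t^2/8) + 87480*t^2*e^(9*t^2/8) - 108864*t*e^(9*t^2/8) + 55728*e^(9*t^2/8))*e^(-3*t)/256
d^5M/dt^5 = (59049*t^5*e^(9*t^2/8) - 393660*t^4*e^(9*t^2/8) + 1312200*t^3*e^(9*t^2/8) - 2449440*t^2*e^(9*t^2/8) + 2507760*t*e^(9*t^2/8) - 1104192*e^(9*t^2/8))*e^(-3*t)/1024

E[X^5] = d^5M/dt^5 |_{t=0} = -17253/16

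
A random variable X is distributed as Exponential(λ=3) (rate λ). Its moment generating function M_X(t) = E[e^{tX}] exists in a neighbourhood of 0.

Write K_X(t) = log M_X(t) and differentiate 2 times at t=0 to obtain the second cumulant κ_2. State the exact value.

M_X(t) = 3/(3 - t)
K_X(t) = log M_X(t) = -log(3 - t) + log(3)
dK/dt = -1/(t - 3)
d^2K/dt^2 = 1/(t^2 - 6*t + 9)

κ_2 = d^2K/dt^2 |_{t=0} = 1/9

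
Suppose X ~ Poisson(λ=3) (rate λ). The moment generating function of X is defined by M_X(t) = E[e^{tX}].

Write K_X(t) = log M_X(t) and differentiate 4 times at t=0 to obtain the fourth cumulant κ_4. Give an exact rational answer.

M_X(t) = e^(3*e^(t) - 3)
K_X(t) = log M_X(t) = 3*e^(t) - 3
D^4[K](t) = 3*e^(t)

κ_4 = D^4[K](0) = 3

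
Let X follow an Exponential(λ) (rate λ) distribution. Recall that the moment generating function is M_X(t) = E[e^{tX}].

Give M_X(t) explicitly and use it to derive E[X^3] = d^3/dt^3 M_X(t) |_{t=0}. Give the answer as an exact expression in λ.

E[X^3] = M^(3)(0) = 6/λ^3

M_X(t) = λ/(λ - t)
M^(3)(t) = 6*λ/(λ^4 - 4*λ^3*t + 6*λ^2*t^2 - 4*λ*t^3 + t^4)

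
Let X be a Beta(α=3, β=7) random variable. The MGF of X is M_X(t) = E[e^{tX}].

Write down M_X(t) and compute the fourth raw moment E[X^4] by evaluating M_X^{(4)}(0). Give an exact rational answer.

M_X(t) = ₁F₁(3; 10; t)
M^(4)(t) = 3*₁F₁(7; 14; t)/143

E[X^4] = M^(4)(0) = 3/143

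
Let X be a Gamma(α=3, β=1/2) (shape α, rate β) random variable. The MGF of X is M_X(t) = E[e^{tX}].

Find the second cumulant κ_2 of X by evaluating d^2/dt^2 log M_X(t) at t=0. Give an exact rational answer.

κ_2 = K′′(0) = 12

M_X(t) = 1/(8*(1/2 - t)^3)
K_X(t) = log M_X(t) = -3*log(1/2 - t) - 3*log(2)
K′(t) = -6/(2*t - 1)
K′′(t) = 12/(4*t^2 - 4*t + 1)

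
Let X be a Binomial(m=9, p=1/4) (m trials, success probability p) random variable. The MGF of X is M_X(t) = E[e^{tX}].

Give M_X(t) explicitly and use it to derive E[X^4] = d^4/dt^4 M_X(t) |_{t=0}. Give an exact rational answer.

E[X^4] = M^(4)(0) = 1485/16

M_X(t) = (e^(t)/4 + 3/4)^9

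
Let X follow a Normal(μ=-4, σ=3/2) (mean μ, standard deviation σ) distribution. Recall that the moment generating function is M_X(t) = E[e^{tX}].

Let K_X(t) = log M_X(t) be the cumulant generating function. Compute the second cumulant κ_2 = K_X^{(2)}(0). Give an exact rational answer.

κ_2 = D^2[K](0) = 9/4

M_X(t) = e^(9*t^2/8 - 4*t)
K_X(t) = log M_X(t) = 9*t^2/8 - 4*t
D^2[K](t) = 9/4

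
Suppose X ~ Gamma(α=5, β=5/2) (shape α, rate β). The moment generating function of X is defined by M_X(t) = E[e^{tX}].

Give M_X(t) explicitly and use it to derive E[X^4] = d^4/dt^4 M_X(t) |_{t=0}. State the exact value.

E[X^4] = D^4[M](0) = 5376/125

M_X(t) = 3125/(32*(5/2 - t)^5)
D^4[M](t) = -84000000/(512*t^9 - 11520*t^8 + 115200*t^7 - 672000*t^6 + 2520000*t^5 - 6300000*t^4 + 10500000*t^3 - 11250000*t^2 + 7031250*t - 1953125)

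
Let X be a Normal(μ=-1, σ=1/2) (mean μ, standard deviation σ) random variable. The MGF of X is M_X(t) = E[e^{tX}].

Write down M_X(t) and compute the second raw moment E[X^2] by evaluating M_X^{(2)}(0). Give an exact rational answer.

M_X(t) = e^(t^2/8 - t)
M^(2)(t) = (t^2*e^(t^2/8) - 8*t*e^(t^2/8) + 20*e^(t^2/8))*e^(-t)/16

E[X^2] = M^(2)(0) = 5/4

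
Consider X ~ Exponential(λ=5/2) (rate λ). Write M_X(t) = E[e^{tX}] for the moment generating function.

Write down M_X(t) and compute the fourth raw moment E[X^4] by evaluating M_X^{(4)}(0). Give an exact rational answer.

E[X^4] = D^4[M](0) = 384/625

M_X(t) = 5/(2*(5/2 - t))
D^4[M](t) = -1920/(32*t^5 - 400*t^4 + 2000*t^3 - 5000*t^2 + 6250*t - 3125)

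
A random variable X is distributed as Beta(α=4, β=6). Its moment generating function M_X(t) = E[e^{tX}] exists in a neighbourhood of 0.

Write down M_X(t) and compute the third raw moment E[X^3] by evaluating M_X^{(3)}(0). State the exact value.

E[X^3] = M′′′(0) = 1/11

M_X(t) = ₁F₁(4; 10; t)
M′(t) = 2*₁F₁(5; 11; t)/5
M′′(t) = 2*₁F₁(6; 12; t)/11
M′′′(t) = ₁F₁(7; 13; t)/11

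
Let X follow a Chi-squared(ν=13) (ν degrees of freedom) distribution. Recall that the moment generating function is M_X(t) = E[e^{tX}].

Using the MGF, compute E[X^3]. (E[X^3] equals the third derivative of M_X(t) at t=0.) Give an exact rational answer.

E[X^3] = M′′′(0) = 3315

M_X(t) = (1 - 2*t)^(-13/2)
M′(t) = -13/(128*t^7*√(1 - 2*t) - 448*t^6*√(1 - 2*t) + 672*t^5*√(1 - 2*t) - 560*t^4*√(1 - 2*t) + 280*t^3*√(1 - 2*t) - 84*t^2*√(1 - 2*t) + 14*t*√(1 - 2*t) - √(1 - 2*t))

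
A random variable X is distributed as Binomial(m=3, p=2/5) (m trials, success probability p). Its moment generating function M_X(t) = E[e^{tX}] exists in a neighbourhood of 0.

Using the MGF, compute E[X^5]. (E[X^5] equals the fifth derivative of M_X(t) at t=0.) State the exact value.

E[X^5] = D^5[M](0) = 126/5

M_X(t) = (2*e^(t)/5 + 3/5)^3
D^5[M](t) = 1944*e^(3*t)/125 + 1152*e^(2*t)/125 + 54*e^(t)/125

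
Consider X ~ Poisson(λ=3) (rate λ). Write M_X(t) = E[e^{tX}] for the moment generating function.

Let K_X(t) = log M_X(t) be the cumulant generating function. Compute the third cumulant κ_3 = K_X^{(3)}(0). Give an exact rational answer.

κ_3 = K′′′(0) = 3

M_X(t) = e^(3*e^(t) - 3)
K_X(t) = log M_X(t) = 3*e^(t) - 3
K′(t) = 3*e^(t)
K′′(t) = 3*e^(t)
K′′′(t) = 3*e^(t)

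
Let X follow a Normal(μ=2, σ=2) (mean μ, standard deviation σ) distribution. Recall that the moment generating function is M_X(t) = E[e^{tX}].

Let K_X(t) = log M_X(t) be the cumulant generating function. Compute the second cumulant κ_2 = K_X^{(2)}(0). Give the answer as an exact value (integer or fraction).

M_X(t) = e^(2*t^2 + 2*t)
K_X(t) = log M_X(t) = 2*t^2 + 2*t
K^(2)(t) = 4

κ_2 = K^(2)(0) = 4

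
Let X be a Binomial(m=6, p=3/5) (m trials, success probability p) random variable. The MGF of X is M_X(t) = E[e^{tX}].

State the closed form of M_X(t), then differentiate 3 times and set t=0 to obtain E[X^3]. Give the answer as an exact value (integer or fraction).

M_X(t) = (3*e^(t)/5 + 2/5)^6
dM/dt = 4374*e^(6*t)/15625 + 2916*e^(5*t)/3125 + 3888*e^(4*t)/3125 + 2592*e^(3*t)/3125 + 864*e^(2*t)/3125 + 576*e^(t)/15625
d^2M/dt^2 = 26244*e^(6*t)/15625 + 2916*e^(5*t)/625 + 15552*e^(4*t)/3125 + 7776*e^(3*t)/3125 + 1728*e^(2*t)/3125 + 576*e^(t)/15625
d^3M/dt^3 = 157464*e^(6*t)/15625 + 2916*e^(5*t)/125 + 62208*e^(4*t)/3125 + 23328*e^(3*t)/3125 + 3456*e^(2*t)/3125 + 576*e^(t)/15625

E[X^3] = d^3M/dt^3 |_{t=0} = 1548/25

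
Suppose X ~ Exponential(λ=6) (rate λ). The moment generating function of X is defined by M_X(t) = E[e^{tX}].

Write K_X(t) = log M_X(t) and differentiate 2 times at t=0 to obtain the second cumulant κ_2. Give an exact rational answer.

M_X(t) = 6/(6 - t)
K_X(t) = log M_X(t) = -log(6 - t) + log(6)
K′(t) = -1/(t - 6)
K′′(t) = 1/(t^2 - 12*t + 36)

κ_2 = K′′(0) = 1/36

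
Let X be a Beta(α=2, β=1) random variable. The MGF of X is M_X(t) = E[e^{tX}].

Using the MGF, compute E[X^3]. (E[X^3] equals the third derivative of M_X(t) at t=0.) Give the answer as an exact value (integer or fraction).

M_X(t) = ₁F₁(2; 3; t)
M^(3)(t) = 2*₁F₁(5; 6; t)/5

E[X^3] = M^(3)(0) = 2/5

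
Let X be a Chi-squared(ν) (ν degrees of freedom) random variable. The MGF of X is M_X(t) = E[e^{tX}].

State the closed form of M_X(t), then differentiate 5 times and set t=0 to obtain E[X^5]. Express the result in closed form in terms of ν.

E[X^5] = d^5M/dt^5 |_{t=0} = ν*(ν^4 + 20*ν^3 + 140*ν^2 + 400*ν + 384)

M_X(t) = (1 - 2*t)^(-ν/2)
dM/dt = -ν/(2*t*(1 - 2*t)^(ν/2) - (1 - 2*t)^(ν/2))
d^2M/dt^2 = (ν^2 + 2*ν)/(4*t^2*(1 - 2*t)^(ν/2) - 4*t*(1 - 2*t)^(ν/2) + (1 - 2*t)^(ν/2))
d^3M/dt^3 = (-ν^3 - 6*ν^2 - 8*ν)/(8*t^3*(1 - 2*t)^(ν/2) - 12*t^2*(1 - 2*t)^(ν/2) + 6*t*(1 - 2*t)^(ν/2) - (1 - 2*t)^(ν/2))
d^4M/dt^4 = (ν^4 + 12*ν^3 + 44*ν^2 + 48*ν)/(16*t^4*(1 - 2*t)^(ν/2) - 32*t^3*(1 - 2*t)^(ν/2) + 24*t^2*(1 - 2*t)^(ν/2) - 8*t*(1 - 2*t)^(ν/2) + (1 - 2*t)^(ν/2))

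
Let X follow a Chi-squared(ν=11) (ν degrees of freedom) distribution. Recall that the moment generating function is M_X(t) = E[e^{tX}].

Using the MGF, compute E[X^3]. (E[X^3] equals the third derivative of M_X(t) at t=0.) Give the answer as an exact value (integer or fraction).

M_X(t) = (1 - 2*t)^(-11/2)
dM/dt = 11/(64*t^6*√(1 - 2*t) - 192*t^5*√(1 - 2*t) + 240*t^4*√(1 - 2*t) - 160*t^3*√(1 - 2*t) + 60*t^2*√(1 - 2*t) - 12*t*√(1 - 2*t) + √(1 - 2*t))
d^2M/dt^2 = -143/(128*t^7*√(1 - 2*t) - 448*t^6*√(1 - 2*t) + 672*t^5*√(1 - 2*t) - 560*t^4*√(1 - 2*t) + 280*t^3*√(1 - 2*t) - 84*t^2*√(1 - 2*t) + 14*t*√(1 - 2*t) - √(1 - 2*t))

E[X^3] = d^3M/dt^3 |_{t=0} = 2145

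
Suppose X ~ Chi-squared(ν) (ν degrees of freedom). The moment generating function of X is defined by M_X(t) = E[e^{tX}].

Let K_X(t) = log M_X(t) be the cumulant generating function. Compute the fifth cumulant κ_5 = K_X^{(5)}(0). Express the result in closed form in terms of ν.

M_X(t) = (1 - 2*t)^(-ν/2)
K_X(t) = log M_X(t) = -ν*log(1 - 2*t)/2
D^5[K](t) = -384*ν/(32*t^5 - 80*t^4 + 80*t^3 - 40*t^2 + 10*t - 1)

κ_5 = D^5[K](0) = 384*ν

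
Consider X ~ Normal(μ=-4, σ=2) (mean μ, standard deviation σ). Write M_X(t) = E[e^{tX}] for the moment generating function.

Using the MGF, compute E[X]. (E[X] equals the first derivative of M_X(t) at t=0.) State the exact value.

E[X] = dM/dt |_{t=0} = -4

M_X(t) = e^(2*t^2 - 4*t)
dM/dt = 4*t*e^(-4*t)*e^(2*t^2) - 4*e^(-4*t)*e^(2*t^2)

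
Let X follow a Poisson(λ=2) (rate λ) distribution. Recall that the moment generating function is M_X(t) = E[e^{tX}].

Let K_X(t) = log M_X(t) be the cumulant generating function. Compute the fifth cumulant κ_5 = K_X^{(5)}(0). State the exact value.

κ_5 = D^5[K](0) = 2

M_X(t) = e^(2*e^(t) - 2)
K_X(t) = log M_X(t) = 2*e^(t) - 2
D^5[K](t) = 2*e^(t)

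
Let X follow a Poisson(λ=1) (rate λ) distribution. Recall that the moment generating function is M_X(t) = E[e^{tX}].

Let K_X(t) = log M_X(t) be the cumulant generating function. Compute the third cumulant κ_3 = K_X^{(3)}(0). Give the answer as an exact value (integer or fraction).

M_X(t) = e^(e^(t) - 1)
K_X(t) = log M_X(t) = e^(t) - 1
dK/dt = e^(t)
d^2K/dt^2 = e^(t)
d^3K/dt^3 = e^(t)

κ_3 = d^3K/dt^3 |_{t=0} = 1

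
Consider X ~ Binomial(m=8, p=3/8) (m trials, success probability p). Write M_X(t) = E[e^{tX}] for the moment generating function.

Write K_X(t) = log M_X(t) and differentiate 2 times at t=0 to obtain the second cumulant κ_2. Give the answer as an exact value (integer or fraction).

M_X(t) = (3*e^(t)/8 + 5/8)^8
K_X(t) = log M_X(t) = 8*log(3*e^(t)/8 + 5/8)
K^(2)(t) = 120*e^(t)/(9*e^(2*t) + 30*e^(t) + 25)

κ_2 = K^(2)(0) = 15/8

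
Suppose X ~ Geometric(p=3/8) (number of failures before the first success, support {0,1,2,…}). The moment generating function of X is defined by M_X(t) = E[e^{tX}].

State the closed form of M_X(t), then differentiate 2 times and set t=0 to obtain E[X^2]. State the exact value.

M_X(t) = 3/(8*(1 - 5*e^(t)/8))
dM/dt = 15*e^(t)/(25*e^(2*t) - 80*e^(t) + 64)
d^2M/dt^2 = (-75*e^(2*t) - 120*e^(t))/(125*e^(3*t) - 600*e^(2*t) + 960*e^(t) - 512)

E[X^2] = d^2M/dt^2 |_{t=0} = 65/9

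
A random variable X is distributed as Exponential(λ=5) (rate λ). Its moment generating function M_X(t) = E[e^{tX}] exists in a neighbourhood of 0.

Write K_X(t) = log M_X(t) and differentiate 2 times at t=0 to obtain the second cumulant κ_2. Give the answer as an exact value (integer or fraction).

κ_2 = K^(2)(0) = 1/25

M_X(t) = 5/(5 - t)
K_X(t) = log M_X(t) = -log(5 - t) + log(5)
K^(2)(t) = 1/(t^2 - 10*t + 25)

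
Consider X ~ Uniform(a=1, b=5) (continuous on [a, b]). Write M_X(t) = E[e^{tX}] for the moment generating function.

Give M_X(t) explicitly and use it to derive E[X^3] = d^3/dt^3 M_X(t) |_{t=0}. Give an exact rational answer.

E[X^3] = M′′′(0) = 39

M_X(t) = (e^(5*t) - e^(t))/(4*t)
M′(t) = (5*t*e^(5*t) - t*e^(t) - e^(5*t) + e^(t))/(4*t^2)
M′′(t) = (25*t^2*e^(5*t) - t^2*e^(t) - 10*t*e^(5*t) + 2*t*e^(t) + 2*e^(5*t) - 2*e^(t))/(4*t^3)
M′′′(t) = (125*t^3*e^(5*t) - t^3*e^(t) - 75*t^2*e^(5*t) + 3*t^2*e^(t) + 30*t*e^(5*t) - 6*t*e^(t) - 6*e^(5*t) + 6*e^(t))/(4*t^4)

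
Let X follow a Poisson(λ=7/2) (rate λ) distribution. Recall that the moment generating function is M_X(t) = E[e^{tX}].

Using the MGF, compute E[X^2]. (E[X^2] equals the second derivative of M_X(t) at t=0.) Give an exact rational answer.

E[X^2] = D^2[M](0) = 63/4

M_X(t) = e^(7*e^(t)/2 - 7/2)
D^2[M](t) = (49*e^(2*t)*e^(7*e^(t)/2) + 14*e^(t)*e^(7*e^(t)/2))*e^(-7/2)/4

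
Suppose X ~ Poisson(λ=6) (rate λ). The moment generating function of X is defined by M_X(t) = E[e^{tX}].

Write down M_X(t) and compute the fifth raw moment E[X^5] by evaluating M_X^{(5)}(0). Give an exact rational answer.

M_X(t) = e^(6*e^(t) - 6)
M′(t) = 6*e^(-6)*e^(t)*e^(6*e^(t))
M′′(t) = (36*e^(2*t)*e^(6*e^(t)) + 6*e^(t)*e^(6*e^(t)))*e^(-6)
M′′′(t) = (216*e^(3*t)*e^(6*e^(t)) + 108*e^(2*t)*e^(6*e^(t)) + 6*e^(t)*e^(6*e^(t)))*e^(-6)
M′′′′(t) = (1296*e^(4*t)*e^(6*e^(t)) + 1296*e^(3*t)*e^(6*e^(t)) + 252*e^(2*t)*e^(6*e^(t)) + 6*e^(t)*e^(6*e^(t)))*e^(-6)
M′′′′′(t) = (7776*e^(5*t)*e^(6*e^(t)) + 12960*e^(4*t)*e^(6*e^(t)) + 5400*e^(3*t)*e^(6*e^(t)) + 540*e^(2*t)*e^(6*e^(t)) + 6*e^(t)*e^(6*e^(t)))*e^(-6)

E[X^5] = M′′′′′(0) = 26682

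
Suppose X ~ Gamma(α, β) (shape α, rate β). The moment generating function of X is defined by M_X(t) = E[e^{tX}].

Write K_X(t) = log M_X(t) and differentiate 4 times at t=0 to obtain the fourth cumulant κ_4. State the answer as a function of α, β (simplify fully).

κ_4 = K′′′′(0) = 6*α/β^4

M_X(t) = (β/(β - t))^α
K_X(t) = log M_X(t) = α*(log(β) - log(β - t))
K′(t) = -α/(-β + t)
K′′(t) = α/(β^2 - 2*β*t + t^2)
K′′′(t) = -2*α/(-β^3 + 3*β^2*t - 3*β*t^2 + t^3)
K′′′′(t) = 6*α/(β^4 - 4*β^3*t + 6*β^2*t^2 - 4*β*t^3 + t^4)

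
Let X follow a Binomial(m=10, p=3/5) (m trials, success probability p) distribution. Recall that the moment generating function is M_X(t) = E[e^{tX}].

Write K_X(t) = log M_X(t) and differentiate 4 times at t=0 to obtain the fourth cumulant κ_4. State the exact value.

M_X(t) = (3*e^(t)/5 + 2/5)^10
K_X(t) = log M_X(t) = 10*log(3*e^(t)/5 + 2/5)
dK/dt = 30*e^(t)/(3*e^(t) + 2)
d^2K/dt^2 = 60*e^(t)/(9*e^(2*t) + 12*e^(t) + 4)
d^3K/dt^3 = (-180*e^(2*t) + 120*e^(t))/(27*e^(3*t) + 54*e^(2*t) + 36*e^(t) + 8)
d^4K/dt^4 = (540*e^(3*t) - 1440*e^(2*t) + 240*e^(t))/(81*e^(4*t) + 216*e^(3*t) + 216*e^(2*t) + 96*e^(t) + 16)

κ_4 = d^4K/dt^4 |_{t=0} = -132/125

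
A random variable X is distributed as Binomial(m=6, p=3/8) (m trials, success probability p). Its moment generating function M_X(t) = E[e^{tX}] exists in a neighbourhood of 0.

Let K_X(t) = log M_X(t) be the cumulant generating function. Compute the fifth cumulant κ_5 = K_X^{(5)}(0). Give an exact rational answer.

M_X(t) = (3*e^(t)/8 + 5/8)^6
K_X(t) = log M_X(t) = 6*log(3*e^(t)/8 + 5/8)
dK/dt = 18*e^(t)/(3*e^(t) + 5)
d^2K/dt^2 = 90*e^(t)/(9*e^(2*t) + 30*e^(t) + 25)
d^3K/dt^3 = (-270*e^(2*t) + 450*e^(t))/(27*e^(3*t) + 135*e^(2*t) + 225*e^(t) + 125)
d^4K/dt^4 = (810*e^(3*t) - 5400*e^(2*t) + 2250*e^(t))/(81*e^(4*t) + 540*e^(3*t) + 1350*e^(2*t) + 1500*e^(t) + 625)
d^5K/dt^5 = (-2430*e^(4*t) + 44550*e^(3*t) - 74250*e^(2*t) + 11250*e^(t))/(243*e^(5*t) + 2025*e^(4*t) + 6750*e^(3*t) + 11250*e^(2*t) + 9375*e^(t) + 3125)

κ_5 = d^5K/dt^5 |_{t=0} = -1305/2048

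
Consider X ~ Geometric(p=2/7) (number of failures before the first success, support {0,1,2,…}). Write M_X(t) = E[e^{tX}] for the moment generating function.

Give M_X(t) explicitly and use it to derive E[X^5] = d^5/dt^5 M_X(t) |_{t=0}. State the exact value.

E[X^5] = M^(5)(0) = 47255/2

M_X(t) = 2/(7*(1 - 5*e^(t)/7))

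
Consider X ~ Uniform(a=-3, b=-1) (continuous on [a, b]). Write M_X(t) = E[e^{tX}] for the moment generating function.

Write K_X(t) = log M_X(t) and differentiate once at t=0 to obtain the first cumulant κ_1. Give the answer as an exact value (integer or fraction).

M_X(t) = (e^(-t) - e^(-3*t))/(2*t)
K_X(t) = log M_X(t) = -log(t) + log(e^(-t) - e^(-3*t)) - log(2)
D[K](t) = (-t*e^(2*t) + 3*t - e^(2*t) + 1)/(t*e^(2*t) - t)

κ_1 = D[K](0) = -2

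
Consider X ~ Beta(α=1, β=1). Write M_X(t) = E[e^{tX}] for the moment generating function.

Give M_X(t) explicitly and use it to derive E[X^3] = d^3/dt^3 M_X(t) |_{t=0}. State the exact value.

E[X^3] = d^3M/dt^3 |_{t=0} = 1/4

M_X(t) = ₁F₁(1; 2; t)
dM/dt = ₁F₁(2; 3; t)/2
d^2M/dt^2 = ₁F₁(3; 4; t)/3
d^3M/dt^3 = ₁F₁(4; 5; t)/4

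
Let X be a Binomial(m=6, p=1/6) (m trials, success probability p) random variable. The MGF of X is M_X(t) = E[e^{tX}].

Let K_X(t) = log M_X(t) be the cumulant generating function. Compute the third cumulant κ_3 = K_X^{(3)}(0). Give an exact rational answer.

M_X(t) = (e^(t)/6 + 5/6)^6
K_X(t) = log M_X(t) = 6*log(e^(t)/6 + 5/6)
dK/dt = 6*e^(t)/(e^(t) + 5)
d^2K/dt^2 = 30*e^(t)/(e^(2*t) + 10*e^(t) + 25)
d^3K/dt^3 = (-30*e^(2*t) + 150*e^(t))/(e^(3*t) + 15*e^(2*t) + 75*e^(t) + 125)

κ_3 = d^3K/dt^3 |_{t=0} = 5/9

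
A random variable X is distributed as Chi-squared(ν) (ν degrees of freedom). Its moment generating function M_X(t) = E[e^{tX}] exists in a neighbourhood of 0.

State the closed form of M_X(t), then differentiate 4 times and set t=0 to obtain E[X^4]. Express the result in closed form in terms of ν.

M_X(t) = (1 - 2*t)^(-ν/2)
D^4[M](t) = (ν^4 + 12*ν^3 + 44*ν^2 + 48*ν)/(16*t^4*(1 - 2*t)^(ν/2) - 32*t^3*(1 - 2*t)^(ν/2) + 24*t^2*(1 - 2*t)^(ν/2) - 8*t*(1 - 2*t)^(ν/2) + (1 - 2*t)^(ν/2))

E[X^4] = D^4[M](0) = ν*(ν^3 + 12*ν^2 + 44*ν + 48)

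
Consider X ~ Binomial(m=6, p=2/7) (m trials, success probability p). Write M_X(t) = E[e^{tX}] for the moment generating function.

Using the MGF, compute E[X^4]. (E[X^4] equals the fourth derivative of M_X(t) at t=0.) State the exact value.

M_X(t) = (2*e^(t)/7 + 5/7)^6
M^(4)(t) = 82944*e^(6*t)/117649 + 600000*e^(5*t)/117649 + 1536000*e^(4*t)/117649 + 1620000*e^(3*t)/117649 + 600000*e^(2*t)/117649 + 37500*e^(t)/117649

E[X^4] = M^(4)(0) = 91356/2401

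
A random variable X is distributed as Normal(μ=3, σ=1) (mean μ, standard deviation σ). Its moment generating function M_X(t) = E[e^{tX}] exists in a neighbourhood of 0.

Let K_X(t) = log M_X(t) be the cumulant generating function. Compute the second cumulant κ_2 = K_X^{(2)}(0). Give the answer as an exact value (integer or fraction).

κ_2 = K^(2)(0) = 1

M_X(t) = e^(t^2/2 + 3*t)
K_X(t) = log M_X(t) = t^2/2 + 3*t
K^(2)(t) = 1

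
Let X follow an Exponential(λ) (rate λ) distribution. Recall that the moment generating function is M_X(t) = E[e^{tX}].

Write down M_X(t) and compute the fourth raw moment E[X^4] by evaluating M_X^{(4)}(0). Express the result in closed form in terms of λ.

M_X(t) = λ/(λ - t)
dM/dt = λ/(λ^2 - 2*λ*t + t^2)
d^2M/dt^2 = -2*λ/(-λ^3 + 3*λ^2*t - 3*λ*t^2 + t^3)
d^3M/dt^3 = 6*λ/(λ^4 - 4*λ^3*t + 6*λ^2*t^2 - 4*λ*t^3 + t^4)
d^4M/dt^4 = -24*λ/(-λ^5 + 5*λ^4*t - 10*λ^3*t^2 + 10*λ^2*t^3 - 5*λ*t^4 + t^5)

E[X^4] = d^4M/dt^4 |_{t=0} = 24/λ^4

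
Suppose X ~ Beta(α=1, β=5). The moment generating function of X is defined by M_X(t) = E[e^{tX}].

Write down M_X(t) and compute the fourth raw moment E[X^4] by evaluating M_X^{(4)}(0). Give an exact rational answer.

M_X(t) = ₁F₁(1; 6; t)
M^(4)(t) = ₁F₁(5; 10; t)/126

E[X^4] = M^(4)(0) = 1/126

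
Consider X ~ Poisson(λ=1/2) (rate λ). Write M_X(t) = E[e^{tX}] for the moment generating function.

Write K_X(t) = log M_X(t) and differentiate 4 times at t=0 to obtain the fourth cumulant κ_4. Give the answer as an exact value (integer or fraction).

M_X(t) = e^(e^(t)/2 - 1/2)
K_X(t) = log M_X(t) = e^(t)/2 - 1/2
K′(t) = e^(t)/2
K′′(t) = e^(t)/2
K′′′(t) = e^(t)/2
K′′′′(t) = e^(t)/2

κ_4 = K′′′′(0) = 1/2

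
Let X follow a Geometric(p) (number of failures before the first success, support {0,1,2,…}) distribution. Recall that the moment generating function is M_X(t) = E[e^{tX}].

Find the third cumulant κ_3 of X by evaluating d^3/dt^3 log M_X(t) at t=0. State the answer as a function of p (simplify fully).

κ_3 = D^3[K](0) = (p^2 - 3*p + 2)/p^3

M_X(t) = p/(-(1 - p)*e^(t) + 1)
K_X(t) = log M_X(t) = log(p) - log(-(1 - p)*e^(t) + 1)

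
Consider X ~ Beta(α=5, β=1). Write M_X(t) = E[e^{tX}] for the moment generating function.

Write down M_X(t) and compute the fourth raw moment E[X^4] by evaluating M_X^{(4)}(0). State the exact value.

E[X^4] = M′′′′(0) = 5/9

M_X(t) = ₁F₁(5; 6; t)
M′(t) = 5*₁F₁(6; 7; t)/6
M′′(t) = 5*₁F₁(7; 8; t)/7
M′′′(t) = 5*₁F₁(8; 9; t)/8
M′′′′(t) = 5*₁F₁(9; 10; t)/9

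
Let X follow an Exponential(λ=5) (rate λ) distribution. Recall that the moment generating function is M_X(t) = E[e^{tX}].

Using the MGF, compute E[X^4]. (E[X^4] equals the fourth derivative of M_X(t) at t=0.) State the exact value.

E[X^4] = M^(4)(0) = 24/625

M_X(t) = 5/(5 - t)
M^(4)(t) = -120/(t^5 - 25*t^4 + 250*t^3 - 1250*t^2 + 3125*t - 3125)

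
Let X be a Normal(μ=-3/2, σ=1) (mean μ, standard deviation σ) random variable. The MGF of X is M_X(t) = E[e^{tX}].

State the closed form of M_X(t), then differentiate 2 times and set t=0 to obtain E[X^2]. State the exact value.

M_X(t) = e^(t^2/2 - 3*t/2)
dM/dt = t*e^(-3*t/2)*e^(t^2/2) - 3*e^(-3*t/2)*e^(t^2/2)/2
d^2M/dt^2 = (4*t^2*e^(t^2/2) - 12*t*e^(t^2/2) + 13*e^(t^2/2))*e^(-3*t/2)/4

E[X^2] = d^2M/dt^2 |_{t=0} = 13/4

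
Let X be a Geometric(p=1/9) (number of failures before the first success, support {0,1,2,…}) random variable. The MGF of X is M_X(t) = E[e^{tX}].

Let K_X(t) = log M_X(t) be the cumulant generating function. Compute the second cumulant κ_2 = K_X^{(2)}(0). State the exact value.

κ_2 = d^2K/dt^2 |_{t=0} = 72

M_X(t) = 1/(9*(1 - 8*e^(t)/9))
K_X(t) = log M_X(t) = -log(1 - 8*e^(t)/9) - 2*log(3)
dK/dt = -8*e^(t)/(8*e^(t) - 9)
d^2K/dt^2 = 72*e^(t)/(64*e^(2*t) - 144*e^(t) + 81)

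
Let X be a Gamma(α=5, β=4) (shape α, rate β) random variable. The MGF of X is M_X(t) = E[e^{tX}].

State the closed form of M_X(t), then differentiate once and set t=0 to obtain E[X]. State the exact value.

E[X] = M^(1)(0) = 5/4

M_X(t) = 1024/(4 - t)^5
M^(1)(t) = 5120/(t^6 - 24*t^5 + 240*t^4 - 1280*t^3 + 3840*t^2 - 6144*t + 4096)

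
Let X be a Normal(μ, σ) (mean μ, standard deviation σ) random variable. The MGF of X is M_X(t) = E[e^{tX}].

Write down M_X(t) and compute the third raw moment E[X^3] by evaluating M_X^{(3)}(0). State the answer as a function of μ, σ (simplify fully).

M_X(t) = e^(μ*t + σ^2*t^2/2)
dM/dt = μ*e^(μ*t)*e^(σ^2*t^2/2) + σ^2*t*e^(μ*t)*e^(σ^2*t^2/2)
d^2M/dt^2 = μ^2*e^(μ*t)*e^(σ^2*t^2/2) + 2*μ*σ^2*t*e^(μ*t)*e^(σ^2*t^2/2) + σ^4*t^2*e^(μ*t)*e^(σ^2*t^2/2) + σ^2*e^(μ*t)*e^(σ^2*t^2/2)

E[X^3] = d^3M/dt^3 |_{t=0} = μ*(μ^2 + 3*σ^2)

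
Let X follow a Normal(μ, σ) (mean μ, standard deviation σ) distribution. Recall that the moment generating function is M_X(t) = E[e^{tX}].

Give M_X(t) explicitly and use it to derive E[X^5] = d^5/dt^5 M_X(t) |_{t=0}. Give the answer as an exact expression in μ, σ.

M_X(t) = e^(μ*t + σ^2*t^2/2)
dM/dt = μ*e^(μ*t)*e^(σ^2*t^2/2) + σ^2*t*e^(μ*t)*e^(σ^2*t^2/2)
d^2M/dt^2 = μ^2*e^(μ*t)*e^(σ^2*t^2/2) + 2*μ*σ^2*t*e^(μ*t)*e^(σ^2*t^2/2) + σ^4*t^2*e^(μ*t)*e^(σ^2*t^2/2) + σ^2*e^(μ*t)*e^(σ^2*t^2/2)

E[X^5] = d^5M/dt^5 |_{t=0} = μ*(μ^4 + 10*μ^2*σ^2 + 15*σ^4)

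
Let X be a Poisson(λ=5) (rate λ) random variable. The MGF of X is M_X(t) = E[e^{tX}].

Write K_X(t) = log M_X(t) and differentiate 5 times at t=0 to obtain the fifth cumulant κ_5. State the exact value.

M_X(t) = e^(5*e^(t) - 5)
K_X(t) = log M_X(t) = 5*e^(t) - 5
dK/dt = 5*e^(t)
d^2K/dt^2 = 5*e^(t)
d^3K/dt^3 = 5*e^(t)
d^4K/dt^4 = 5*e^(t)
d^5K/dt^5 = 5*e^(t)

κ_5 = d^5K/dt^5 |_{t=0} = 5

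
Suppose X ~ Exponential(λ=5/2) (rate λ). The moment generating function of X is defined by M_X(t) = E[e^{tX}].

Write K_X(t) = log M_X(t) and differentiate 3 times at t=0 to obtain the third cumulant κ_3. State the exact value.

κ_3 = D^3[K](0) = 16/125

M_X(t) = 5/(2*(5/2 - t))
K_X(t) = log M_X(t) = -log(5/2 - t) - log(2) + log(5)
D^3[K](t) = -16/(8*t^3 - 60*t^2 + 150*t - 125)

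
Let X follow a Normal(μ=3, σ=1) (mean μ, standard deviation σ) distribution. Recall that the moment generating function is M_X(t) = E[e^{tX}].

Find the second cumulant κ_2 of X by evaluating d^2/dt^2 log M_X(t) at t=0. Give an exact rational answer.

M_X(t) = e^(t^2/2 + 3*t)
K_X(t) = log M_X(t) = t^2/2 + 3*t
D^2[K](t) = 1

κ_2 = D^2[K](0) = 1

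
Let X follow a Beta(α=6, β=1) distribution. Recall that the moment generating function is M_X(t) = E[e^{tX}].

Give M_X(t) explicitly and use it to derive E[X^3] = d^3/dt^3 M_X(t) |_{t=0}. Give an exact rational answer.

M_X(t) = ₁F₁(6; 7; t)
M′(t) = 6*₁F₁(7; 8; t)/7
M′′(t) = 3*₁F₁(8; 9; t)/4
M′′′(t) = 2*₁F₁(9; 10; t)/3

E[X^3] = M′′′(0) = 2/3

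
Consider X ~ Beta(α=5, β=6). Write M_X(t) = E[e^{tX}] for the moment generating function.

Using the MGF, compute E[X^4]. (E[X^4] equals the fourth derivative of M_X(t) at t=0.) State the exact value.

M_X(t) = ₁F₁(5; 11; t)
dM/dt = 5*₁F₁(6; 12; t)/11
d^2M/dt^2 = 5*₁F₁(7; 13; t)/22
d^3M/dt^3 = 35*₁F₁(8; 14; t)/286
d^4M/dt^4 = 10*₁F₁(9; 15; t)/143

E[X^4] = d^4M/dt^4 |_{t=0} = 10/143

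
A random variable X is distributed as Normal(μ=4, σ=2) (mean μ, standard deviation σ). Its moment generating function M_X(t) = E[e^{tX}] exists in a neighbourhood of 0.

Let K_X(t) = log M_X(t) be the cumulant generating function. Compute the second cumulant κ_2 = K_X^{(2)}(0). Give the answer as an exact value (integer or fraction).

κ_2 = d^2K/dt^2 |_{t=0} = 4

M_X(t) = e^(2*t^2 + 4*t)
K_X(t) = log M_X(t) = 2*t^2 + 4*t
dK/dt = 4*t + 4
d^2K/dt^2 = 4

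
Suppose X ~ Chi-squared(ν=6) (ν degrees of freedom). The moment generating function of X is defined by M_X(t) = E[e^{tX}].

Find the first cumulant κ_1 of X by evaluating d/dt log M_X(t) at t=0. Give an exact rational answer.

κ_1 = dK/dt |_{t=0} = 6

M_X(t) = (1 - 2*t)^(-3)
K_X(t) = log M_X(t) = -3*log(1 - 2*t)
dK/dt = -6/(2*t - 1)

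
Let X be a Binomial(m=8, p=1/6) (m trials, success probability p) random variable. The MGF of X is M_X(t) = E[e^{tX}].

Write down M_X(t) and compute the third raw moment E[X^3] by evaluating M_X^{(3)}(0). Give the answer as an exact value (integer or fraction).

E[X^3] = M′′′(0) = 68/9

M_X(t) = (e^(t)/6 + 5/6)^8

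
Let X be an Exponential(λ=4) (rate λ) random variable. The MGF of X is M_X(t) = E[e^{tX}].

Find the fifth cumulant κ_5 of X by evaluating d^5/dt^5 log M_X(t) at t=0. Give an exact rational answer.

κ_5 = K^(5)(0) = 3/128

M_X(t) = 4/(4 - t)
K_X(t) = log M_X(t) = -log(4 - t) + 2*log(2)
K^(5)(t) = -24/(t^5 - 20*t^4 + 160*t^3 - 640*t^2 + 1280*t - 1024)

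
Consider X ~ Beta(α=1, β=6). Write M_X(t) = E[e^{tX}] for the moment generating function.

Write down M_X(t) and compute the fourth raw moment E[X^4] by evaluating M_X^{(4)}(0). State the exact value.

M_X(t) = ₁F₁(1; 7; t)
dM/dt = ₁F₁(2; 8; t)/7
d^2M/dt^2 = ₁F₁(3; 9; t)/28
d^3M/dt^3 = ₁F₁(4; 10; t)/84
d^4M/dt^4 = ₁F₁(5; 11; t)/210

E[X^4] = d^4M/dt^4 |_{t=0} = 1/210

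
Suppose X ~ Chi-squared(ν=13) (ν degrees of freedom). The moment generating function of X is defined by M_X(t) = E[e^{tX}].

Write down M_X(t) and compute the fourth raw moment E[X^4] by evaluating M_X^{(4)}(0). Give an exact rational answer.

M_X(t) = (1 - 2*t)^(-13/2)

E[X^4] = M^(4)(0) = 62985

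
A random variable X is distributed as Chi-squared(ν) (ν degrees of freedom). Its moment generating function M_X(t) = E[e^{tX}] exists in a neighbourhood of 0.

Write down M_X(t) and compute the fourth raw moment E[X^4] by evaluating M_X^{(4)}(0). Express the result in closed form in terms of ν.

E[X^4] = D^4[M](0) = ν*(ν^3 + 12*ν^2 + 44*ν + 48)

M_X(t) = (1 - 2*t)^(-ν/2)
D^4[M](t) = (ν^4 + 12*ν^3 + 44*ν^2 + 48*ν)/(16*t^4*(1 - 2*t)^(ν/2) - 32*t^3*(1 - 2*t)^(ν/2) + 24*t^2*(1 - 2*t)^(ν/2) - 8*t*(1 - 2*t)^(ν/2) + (1 - 2*t)^(ν/2))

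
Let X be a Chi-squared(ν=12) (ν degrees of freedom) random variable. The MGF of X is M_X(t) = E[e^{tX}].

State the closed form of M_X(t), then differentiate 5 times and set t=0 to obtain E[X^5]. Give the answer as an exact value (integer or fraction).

M_X(t) = (1 - 2*t)^(-6)
M^(5)(t) = -967680/(2048*t^11 - 11264*t^10 + 28160*t^9 - 42240*t^8 + 42240*t^7 - 29568*t^6 + 14784*t^5 - 5280*t^4 + 1320*t^3 - 220*t^2 + 22*t - 1)

E[X^5] = M^(5)(0) = 967680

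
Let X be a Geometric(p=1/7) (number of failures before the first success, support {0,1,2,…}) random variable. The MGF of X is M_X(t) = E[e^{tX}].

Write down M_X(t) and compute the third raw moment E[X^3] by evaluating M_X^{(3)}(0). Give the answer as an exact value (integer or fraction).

E[X^3] = d^3M/dt^3 |_{t=0} = 1518

M_X(t) = 1/(7*(1 - 6*e^(t)/7))
dM/dt = 6*e^(t)/(36*e^(2*t) - 84*e^(t) + 49)
d^2M/dt^2 = (-36*e^(2*t) - 42*e^(t))/(216*e^(3*t) - 756*e^(2*t) + 882*e^(t) - 343)
d^3M/dt^3 = (216*e^(3*t) + 1008*e^(2*t) + 294*e^(t))/(1296*e^(4*t) - 6048*e^(3*t) + 10584*e^(2*t) - 8232*e^(t) + 2401)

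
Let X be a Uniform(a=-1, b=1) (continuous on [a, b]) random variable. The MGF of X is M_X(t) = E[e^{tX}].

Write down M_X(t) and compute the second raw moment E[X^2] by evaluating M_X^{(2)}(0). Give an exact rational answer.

E[X^2] = M^(2)(0) = 1/3

M_X(t) = (e^(t) - e^(-t))/(2*t)
M^(2)(t) = (t^2*e^(2*t) - t^2 - 2*t*e^(2*t) - 2*t + 2*e^(2*t) - 2)*e^(-t)/(2*t^3)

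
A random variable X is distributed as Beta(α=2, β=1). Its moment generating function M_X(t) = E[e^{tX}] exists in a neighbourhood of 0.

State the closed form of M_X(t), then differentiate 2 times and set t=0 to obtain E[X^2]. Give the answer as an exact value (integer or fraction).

E[X^2] = M^(2)(0) = 1/2

M_X(t) = ₁F₁(2; 3; t)
M^(2)(t) = ₁F₁(4; 5; t)/2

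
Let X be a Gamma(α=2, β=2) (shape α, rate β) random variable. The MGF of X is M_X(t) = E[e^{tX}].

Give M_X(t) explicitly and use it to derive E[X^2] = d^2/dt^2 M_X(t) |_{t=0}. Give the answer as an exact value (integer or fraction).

M_X(t) = 4/(2 - t)^2
M′(t) = -8/(t^3 - 6*t^2 + 12*t - 8)
M′′(t) = 24/(t^4 - 8*t^3 + 24*t^2 - 32*t + 16)

E[X^2] = M′′(0) = 3/2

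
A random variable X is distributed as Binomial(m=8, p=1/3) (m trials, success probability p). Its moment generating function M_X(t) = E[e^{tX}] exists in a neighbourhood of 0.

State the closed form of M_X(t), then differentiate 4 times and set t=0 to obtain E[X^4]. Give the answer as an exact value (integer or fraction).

E[X^4] = d^4M/dt^4 |_{t=0} = 3824/27

M_X(t) = (e^(t)/3 + 2/3)^8
dM/dt = 8*e^(8*t)/6561 + 112*e^(7*t)/6561 + 224*e^(6*t)/2187 + 2240*e^(5*t)/6561 + 4480*e^(4*t)/6561 + 1792*e^(3*t)/2187 + 3584*e^(2*t)/6561 + 1024*e^(t)/6561
d^2M/dt^2 = 64*e^(8*t)/6561 + 784*e^(7*t)/6561 + 448*e^(6*t)/729 + 11200*e^(5*t)/6561 + 17920*e^(4*t)/6561 + 1792*e^(3*t)/729 + 7168*e^(2*t)/6561 + 1024*e^(t)/6561
d^3M/dt^3 = 512*e^(8*t)/6561 + 5488*e^(7*t)/6561 + 896*e^(6*t)/243 + 56000*e^(5*t)/6561 + 71680*e^(4*t)/6561 + 1792*e^(3*t)/243 + 14336*e^(2*t)/6561 + 1024*e^(t)/6561
d^4M/dt^4 = 4096*e^(8*t)/6561 + 38416*e^(7*t)/6561 + 1792*e^(6*t)/81 + 280000*e^(5*t)/6561 + 286720*e^(4*t)/6561 + 1792*e^(3*t)/81 + 28672*e^(2*t)/6561 + 1024*e^(t)/6561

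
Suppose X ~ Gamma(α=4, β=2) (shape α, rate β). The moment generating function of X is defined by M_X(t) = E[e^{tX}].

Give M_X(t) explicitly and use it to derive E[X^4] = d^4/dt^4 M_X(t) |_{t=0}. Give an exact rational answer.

M_X(t) = 16/(2 - t)^4
D^4[M](t) = 13440/(t^8 - 16*t^7 + 112*t^6 - 448*t^5 + 1120*t^4 - 1792*t^3 + 1792*t^2 - 1024*t + 256)

E[X^4] = D^4[M](0) = 105/2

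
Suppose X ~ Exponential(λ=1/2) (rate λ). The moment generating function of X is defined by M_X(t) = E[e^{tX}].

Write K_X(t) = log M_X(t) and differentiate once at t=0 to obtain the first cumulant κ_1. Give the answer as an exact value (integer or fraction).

κ_1 = D[K](0) = 2

M_X(t) = 1/(2*(1/2 - t))
K_X(t) = log M_X(t) = -log(1/2 - t) - log(2)
D[K](t) = -2/(2*t - 1)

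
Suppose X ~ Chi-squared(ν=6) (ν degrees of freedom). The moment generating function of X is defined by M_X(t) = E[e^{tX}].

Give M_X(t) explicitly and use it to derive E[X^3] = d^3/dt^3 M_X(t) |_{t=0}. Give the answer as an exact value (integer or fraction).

E[X^3] = d^3M/dt^3 |_{t=0} = 480

M_X(t) = (1 - 2*t)^(-3)
dM/dt = 6/(16*t^4 - 32*t^3 + 24*t^2 - 8*t + 1)
d^2M/dt^2 = -48/(32*t^5 - 80*t^4 + 80*t^3 - 40*t^2 + 10*t - 1)
d^3M/dt^3 = 480/(64*t^6 - 192*t^5 + 240*t^4 - 160*t^3 + 60*t^2 - 12*t + 1)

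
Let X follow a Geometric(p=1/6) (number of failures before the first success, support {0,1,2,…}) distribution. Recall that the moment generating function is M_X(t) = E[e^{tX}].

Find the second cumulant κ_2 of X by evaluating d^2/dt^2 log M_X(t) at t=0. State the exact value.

M_X(t) = 1/(6*(1 - 5*e^(t)/6))
K_X(t) = log M_X(t) = -log(1 - 5*e^(t)/6) - log(6)
K^(2)(t) = 30*e^(t)/(25*e^(2*t) - 60*e^(t) + 36)

κ_2 = K^(2)(0) = 30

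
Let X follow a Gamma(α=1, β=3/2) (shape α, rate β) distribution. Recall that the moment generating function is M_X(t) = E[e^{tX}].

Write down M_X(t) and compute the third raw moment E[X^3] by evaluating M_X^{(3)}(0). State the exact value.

E[X^3] = d^3M/dt^3 |_{t=0} = 16/9

M_X(t) = 3/(2*(3/2 - t))
dM/dt = 6/(4*t^2 - 12*t + 9)
d^2M/dt^2 = -24/(8*t^3 - 36*t^2 + 54*t - 27)
d^3M/dt^3 = 144/(16*t^4 - 96*t^3 + 216*t^2 - 216*t + 81)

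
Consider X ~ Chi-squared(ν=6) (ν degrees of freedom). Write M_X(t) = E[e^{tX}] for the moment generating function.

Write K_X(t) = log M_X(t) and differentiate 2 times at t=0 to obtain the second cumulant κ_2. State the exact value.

κ_2 = K′′(0) = 12

M_X(t) = (1 - 2*t)^(-3)
K_X(t) = log M_X(t) = -3*log(1 - 2*t)
K′(t) = -6/(2*t - 1)
K′′(t) = 12/(4*t^2 - 4*t + 1)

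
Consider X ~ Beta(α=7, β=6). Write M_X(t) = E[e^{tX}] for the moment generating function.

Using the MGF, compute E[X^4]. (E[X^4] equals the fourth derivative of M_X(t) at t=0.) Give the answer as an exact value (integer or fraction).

M_X(t) = ₁F₁(7; 13; t)
M′(t) = 7*₁F₁(8; 14; t)/13
M′′(t) = 4*₁F₁(9; 15; t)/13
M′′′(t) = 12*₁F₁(10; 16; t)/65
M′′′′(t) = 3*₁F₁(11; 17; t)/26

E[X^4] = M′′′′(0) = 3/26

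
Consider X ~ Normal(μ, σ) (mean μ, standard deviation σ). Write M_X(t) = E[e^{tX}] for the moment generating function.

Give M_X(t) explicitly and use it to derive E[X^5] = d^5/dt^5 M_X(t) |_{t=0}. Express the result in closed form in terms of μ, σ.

M_X(t) = e^(μ*t + σ^2*t^2/2)
dM/dt = μ*e^(μ*t)*e^(σ^2*t^2/2) + σ^2*t*e^(μ*t)*e^(σ^2*t^2/2)
d^2M/dt^2 = μ^2*e^(μ*t)*e^(σ^2*t^2/2) + 2*μ*σ^2*t*e^(μ*t)*e^(σ^2*t^2/2) + σ^4*t^2*e^(μ*t)*e^(σ^2*t^2/2) + σ^2*e^(μ*t)*e^(σ^2*t^2/2)

E[X^5] = d^5M/dt^5 |_{t=0} = μ*(μ^4 + 10*μ^2*σ^2 + 15*σ^4)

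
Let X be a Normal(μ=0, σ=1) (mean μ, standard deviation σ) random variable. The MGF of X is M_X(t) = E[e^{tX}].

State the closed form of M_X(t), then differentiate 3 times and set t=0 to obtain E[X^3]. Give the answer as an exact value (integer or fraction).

E[X^3] = D^3[M](0) = 0

M_X(t) = e^(t^2/2)
D^3[M](t) = t^3*e^(t^2/2) + 3*t*e^(t^2/2)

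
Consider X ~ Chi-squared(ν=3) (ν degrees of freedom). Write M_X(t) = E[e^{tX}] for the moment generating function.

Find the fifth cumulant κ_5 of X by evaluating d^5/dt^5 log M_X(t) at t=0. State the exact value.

M_X(t) = (1 - 2*t)^(-3/2)
K_X(t) = log M_X(t) = -3*log(1 - 2*t)/2
dK/dt = -3/(2*t - 1)
d^2K/dt^2 = 6/(4*t^2 - 4*t + 1)
d^3K/dt^3 = -24/(8*t^3 - 12*t^2 + 6*t - 1)
d^4K/dt^4 = 144/(16*t^4 - 32*t^3 + 24*t^2 - 8*t + 1)
d^5K/dt^5 = -1152/(32*t^5 - 80*t^4 + 80*t^3 - 40*t^2 + 10*t - 1)

κ_5 = d^5K/dt^5 |_{t=0} = 1152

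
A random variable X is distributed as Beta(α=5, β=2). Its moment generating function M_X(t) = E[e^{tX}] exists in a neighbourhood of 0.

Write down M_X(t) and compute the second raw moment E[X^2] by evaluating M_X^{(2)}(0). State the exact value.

M_X(t) = ₁F₁(5; 7; t)
D^2[M](t) = 15*₁F₁(7; 9; t)/28

E[X^2] = D^2[M](0) = 15/28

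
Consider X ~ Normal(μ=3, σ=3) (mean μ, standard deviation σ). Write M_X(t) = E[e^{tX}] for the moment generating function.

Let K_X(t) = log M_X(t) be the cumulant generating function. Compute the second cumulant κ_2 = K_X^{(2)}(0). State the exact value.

κ_2 = K′′(0) = 9

M_X(t) = e^(9*t^2/2 + 3*t)
K_X(t) = log M_X(t) = 9*t^2/2 + 3*t
K′(t) = 9*t + 3
K′′(t) = 9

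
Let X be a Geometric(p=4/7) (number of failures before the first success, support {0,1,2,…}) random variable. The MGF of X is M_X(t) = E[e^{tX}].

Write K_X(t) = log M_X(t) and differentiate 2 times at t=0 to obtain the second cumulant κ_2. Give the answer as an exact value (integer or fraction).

κ_2 = d^2K/dt^2 |_{t=0} = 21/16

M_X(t) = 4/(7*(1 - 3*e^(t)/7))
K_X(t) = log M_X(t) = -log(1 - 3*e^(t)/7) - log(7) + 2*log(2)
dK/dt = -3*e^(t)/(3*e^(t) - 7)
d^2K/dt^2 = 21*e^(t)/(9*e^(2*t) - 42*e^(t) + 49)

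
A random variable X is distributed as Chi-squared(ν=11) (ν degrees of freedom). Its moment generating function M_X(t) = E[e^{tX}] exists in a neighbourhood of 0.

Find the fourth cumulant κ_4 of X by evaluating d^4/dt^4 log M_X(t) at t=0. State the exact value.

M_X(t) = (1 - 2*t)^(-11/2)
K_X(t) = log M_X(t) = -11*log(1 - 2*t)/2
K^(4)(t) = 528/(16*t^4 - 32*t^3 + 24*t^2 - 8*t + 1)

κ_4 = K^(4)(0) = 528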